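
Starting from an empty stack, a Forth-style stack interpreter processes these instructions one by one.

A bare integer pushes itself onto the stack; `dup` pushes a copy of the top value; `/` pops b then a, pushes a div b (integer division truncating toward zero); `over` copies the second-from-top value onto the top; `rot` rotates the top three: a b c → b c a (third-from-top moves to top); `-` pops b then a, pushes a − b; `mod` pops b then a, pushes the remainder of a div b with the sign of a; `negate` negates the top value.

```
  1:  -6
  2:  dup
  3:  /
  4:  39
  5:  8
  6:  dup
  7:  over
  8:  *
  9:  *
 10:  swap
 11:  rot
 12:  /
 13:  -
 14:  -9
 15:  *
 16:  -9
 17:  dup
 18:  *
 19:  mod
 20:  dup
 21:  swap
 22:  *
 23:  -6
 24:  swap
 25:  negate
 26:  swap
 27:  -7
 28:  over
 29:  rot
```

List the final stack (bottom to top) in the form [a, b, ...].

-6     → [-6]
dup    → [-6, -6]
/      → [1]
39     → [1, 39]
8      → [1, 39, 8]
dup    → [1, 39, 8, 8]
over   → [1, 39, 8, 8, 8]
*      → [1, 39, 8, 64]
*      → [1, 39, 512]
swap   → [1, 512, 39]
rot    → [512, 39, 1]
/      → [512, 39]
-      → [473]
-9     → [473, -9]
*      → [-4257]
-9     → [-4257, -9]
dup    → [-4257, -9, -9]
*      → [-4257, 81]
mod    → [-45]
dup    → [-45, -45]
swap   → [-45, -45]
*      → [2025]
-6     → [2025, -6]
swap   → [-6, 2025]
negate → [-6, -2025]
swap   → [-2025, -6]
-7     → [-2025, -6, -7]
over   → [-2025, -6, -7, -6]
rot    → [-2025, -7, -6, -6]

[-2025, -7, -6, -6]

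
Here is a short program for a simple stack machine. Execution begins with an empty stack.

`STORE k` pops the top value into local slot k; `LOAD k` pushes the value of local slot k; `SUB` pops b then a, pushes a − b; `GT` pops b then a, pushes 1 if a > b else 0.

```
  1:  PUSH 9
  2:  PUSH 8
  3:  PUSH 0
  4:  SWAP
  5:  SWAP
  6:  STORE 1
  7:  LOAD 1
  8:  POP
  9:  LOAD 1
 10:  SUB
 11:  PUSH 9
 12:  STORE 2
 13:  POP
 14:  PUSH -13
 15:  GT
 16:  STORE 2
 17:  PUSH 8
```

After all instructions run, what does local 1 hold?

PUSH 9   -> 9
PUSH 8   -> 9 8
PUSH 0   -> 9 8 0
SWAP     -> 9 0 8
SWAP     -> 9 8 0
STORE 1  -> 9 8
LOAD 1   -> 9 8 0
POP      -> 9 8
LOAD 1   -> 9 8 0
SUB      -> 9 8
PUSH 9   -> 9 8 9
STORE 2  -> 9 8
POP      -> 9
PUSH -13 -> 9 -13
GT       -> 1
STORE 2  -> (empty)
PUSH 8   -> 8

0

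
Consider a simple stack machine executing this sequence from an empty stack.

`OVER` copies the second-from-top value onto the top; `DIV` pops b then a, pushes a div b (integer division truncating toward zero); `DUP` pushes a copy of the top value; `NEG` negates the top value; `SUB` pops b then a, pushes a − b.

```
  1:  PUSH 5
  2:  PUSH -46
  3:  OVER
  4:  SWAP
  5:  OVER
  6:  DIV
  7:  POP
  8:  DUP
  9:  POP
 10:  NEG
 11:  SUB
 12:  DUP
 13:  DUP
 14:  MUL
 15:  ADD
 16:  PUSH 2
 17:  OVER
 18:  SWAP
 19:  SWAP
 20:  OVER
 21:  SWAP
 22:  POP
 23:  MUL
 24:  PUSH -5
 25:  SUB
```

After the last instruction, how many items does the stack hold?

2

PUSH 5   -> 5
PUSH -46 -> 5 -46
OVER     -> 5 -46 5
SWAP     -> 5 5 -46
OVER     -> 5 5 -46 5
DIV      -> 5 5 -9
POP      -> 5 5
DUP      -> 5 5 5
POP      -> 5 5
NEG      -> 5 -5
SUB      -> 10
DUP      -> 10 10
DUP      -> 10 10 10
MUL      -> 10 100
ADD      -> 110
PUSH 2   -> 110 2
OVER     -> 110 2 110
SWAP     -> 110 110 2
SWAP     -> 110 2 110
OVER     -> 110 2 110 2
SWAP     -> 110 2 2 110
POP      -> 110 2 2
MUL      -> 110 4
PUSH -5  -> 110 4 -5
SUB      -> 110 9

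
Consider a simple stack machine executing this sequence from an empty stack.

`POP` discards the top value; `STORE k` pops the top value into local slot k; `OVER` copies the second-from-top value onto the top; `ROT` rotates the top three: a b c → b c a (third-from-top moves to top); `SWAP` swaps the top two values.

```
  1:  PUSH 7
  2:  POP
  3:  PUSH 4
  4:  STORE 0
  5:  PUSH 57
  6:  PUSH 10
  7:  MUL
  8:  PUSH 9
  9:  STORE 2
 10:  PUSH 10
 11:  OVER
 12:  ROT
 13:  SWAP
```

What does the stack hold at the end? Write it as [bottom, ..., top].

[10, 570, 570]

PUSH 7   [7]
POP      []
PUSH 4   [4]
STORE 0  []
PUSH 57  [57]
PUSH 10  [57, 10]
MUL      [570]
PUSH 9   [570, 9]
STORE 2  [570]
PUSH 10  [570, 10]
OVER     [570, 10, 570]
ROT      [10, 570, 570]
SWAP     [10, 570, 570]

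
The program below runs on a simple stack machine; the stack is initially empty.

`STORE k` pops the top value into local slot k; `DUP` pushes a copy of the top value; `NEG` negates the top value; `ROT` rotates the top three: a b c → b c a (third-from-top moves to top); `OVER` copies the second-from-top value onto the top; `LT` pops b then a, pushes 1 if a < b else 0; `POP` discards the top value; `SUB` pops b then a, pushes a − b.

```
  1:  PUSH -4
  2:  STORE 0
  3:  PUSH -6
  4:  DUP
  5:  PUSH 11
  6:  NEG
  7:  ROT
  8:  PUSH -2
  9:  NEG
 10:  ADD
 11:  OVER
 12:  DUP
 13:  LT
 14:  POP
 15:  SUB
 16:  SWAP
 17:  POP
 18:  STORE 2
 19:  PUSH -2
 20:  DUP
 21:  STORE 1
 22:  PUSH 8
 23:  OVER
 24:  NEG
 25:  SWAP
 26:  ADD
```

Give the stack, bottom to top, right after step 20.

[-2, -2]

PUSH -4 → [-4]
STORE 0 → []
PUSH -6 → [-6]
DUP     → [-6, -6]
PUSH 11 → [-6, -6, 11]
NEG     → [-6, -6, -11]
ROT     → [-6, -11, -6]
PUSH -2 → [-6, -11, -6, -2]
NEG     → [-6, -11, -6, 2]
ADD     → [-6, -11, -4]
OVER    → [-6, -11, -4, -11]
DUP     → [-6, -11, -4, -11, -11]
LT      → [-6, -11, -4, 0]
POP     → [-6, -11, -4]
SUB     → [-6, -7]
SWAP    → [-7, -6]
POP     → [-7]
STORE 2 → []
PUSH -2 → [-2]
DUP     → [-2, -2]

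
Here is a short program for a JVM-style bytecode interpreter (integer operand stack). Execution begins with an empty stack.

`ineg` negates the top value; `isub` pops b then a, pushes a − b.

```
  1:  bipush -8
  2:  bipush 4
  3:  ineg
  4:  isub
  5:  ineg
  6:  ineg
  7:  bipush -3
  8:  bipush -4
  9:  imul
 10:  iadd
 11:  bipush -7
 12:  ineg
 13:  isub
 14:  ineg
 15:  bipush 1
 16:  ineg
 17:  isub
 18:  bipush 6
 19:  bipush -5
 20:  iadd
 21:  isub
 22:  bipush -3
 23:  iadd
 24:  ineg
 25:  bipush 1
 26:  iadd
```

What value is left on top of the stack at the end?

bipush -8 : -8
bipush 4  : -8 4
ineg      : -8 -4
isub      : -4
ineg      : 4
ineg      : -4
bipush -3 : -4 -3
bipush -4 : -4 -3 -4
imul      : -4 12
iadd      : 8
bipush -7 : 8 -7
ineg      : 8 7
isub      : 1
ineg      : -1
bipush 1  : -1 1
ineg      : -1 -1
isub      : 0
bipush 6  : 0 6
bipush -5 : 0 6 -5
iadd      : 0 1
isub      : -1
bipush -3 : -1 -3
iadd      : -4
ineg      : 4
bipush 1  : 4 1
iadd      : 5

5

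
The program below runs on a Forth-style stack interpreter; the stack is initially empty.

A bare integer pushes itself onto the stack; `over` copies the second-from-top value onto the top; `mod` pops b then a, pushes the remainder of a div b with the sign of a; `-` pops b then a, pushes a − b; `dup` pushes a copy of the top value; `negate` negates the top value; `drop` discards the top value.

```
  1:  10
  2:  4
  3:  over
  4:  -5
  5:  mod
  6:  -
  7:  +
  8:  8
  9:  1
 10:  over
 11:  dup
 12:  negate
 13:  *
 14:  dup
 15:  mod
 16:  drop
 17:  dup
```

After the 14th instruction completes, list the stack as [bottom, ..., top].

10      10
4       10 4
over    10 4 10
-5      10 4 10 -5
mod     10 4 0
-       10 4
+       14
8       14 8
1       14 8 1
over    14 8 1 8
dup     14 8 1 8 8
negate  14 8 1 8 -8
*       14 8 1 -64
dup     14 8 1 -64 -64

[14, 8, 1, -64, -64]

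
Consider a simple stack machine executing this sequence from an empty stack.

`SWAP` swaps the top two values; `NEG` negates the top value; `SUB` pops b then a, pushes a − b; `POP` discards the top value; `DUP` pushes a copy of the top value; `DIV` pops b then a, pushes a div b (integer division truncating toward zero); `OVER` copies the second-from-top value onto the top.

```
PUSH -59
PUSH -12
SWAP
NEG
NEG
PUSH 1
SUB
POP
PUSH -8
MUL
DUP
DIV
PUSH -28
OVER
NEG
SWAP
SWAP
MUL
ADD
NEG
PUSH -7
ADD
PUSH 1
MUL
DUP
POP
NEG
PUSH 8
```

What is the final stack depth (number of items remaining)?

2

PUSH -59  -59
PUSH -12  -59 -12
SWAP      -12 -59
NEG       -12 59
NEG       -12 -59
PUSH 1    -12 -59 1
SUB       -12 -60
POP       -12
PUSH -8   -12 -8
MUL       96
DUP       96 96
DIV       1
PUSH -28  1 -28
OVER      1 -28 1
NEG       1 -28 -1
SWAP      1 -1 -28
SWAP      1 -28 -1
MUL       1 28
ADD       29
NEG       -29
PUSH -7   -29 -7
ADD       -36
PUSH 1    -36 1
MUL       -36
DUP       -36 -36
POP       -36
NEG       36
PUSH 8    36 8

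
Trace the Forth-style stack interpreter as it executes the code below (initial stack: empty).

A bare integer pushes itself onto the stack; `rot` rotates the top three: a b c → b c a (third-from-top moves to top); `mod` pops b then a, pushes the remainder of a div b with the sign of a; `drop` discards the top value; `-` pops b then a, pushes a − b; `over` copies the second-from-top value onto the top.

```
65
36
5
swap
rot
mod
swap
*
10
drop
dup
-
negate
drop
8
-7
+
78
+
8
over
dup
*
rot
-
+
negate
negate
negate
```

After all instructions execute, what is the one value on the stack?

65     -> 65
36     -> 65 36
5      -> 65 36 5
swap   -> 65 5 36
rot    -> 5 36 65
mod    -> 5 36
swap   -> 36 5
*      -> 180
10     -> 180 10
drop   -> 180
dup    -> 180 180
-      -> 0
negate -> 0
drop   -> (empty)
8      -> 8
-7     -> 8 -7
+      -> 1
78     -> 1 78
+      -> 79
8      -> 79 8
over   -> 79 8 79
dup    -> 79 8 79 79
*      -> 79 8 6241
rot    -> 8 6241 79
-      -> 8 6162
+      -> 6170
negate -> -6170
negate -> 6170
negate -> -6170

-6170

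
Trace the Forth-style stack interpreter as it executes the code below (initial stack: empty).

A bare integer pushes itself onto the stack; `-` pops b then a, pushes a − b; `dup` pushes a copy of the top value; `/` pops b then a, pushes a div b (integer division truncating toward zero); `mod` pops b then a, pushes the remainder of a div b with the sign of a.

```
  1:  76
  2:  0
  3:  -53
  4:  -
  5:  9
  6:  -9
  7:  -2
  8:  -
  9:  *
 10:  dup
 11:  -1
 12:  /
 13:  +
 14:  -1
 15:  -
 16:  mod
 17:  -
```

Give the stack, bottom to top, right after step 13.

76  -> [76]
0   -> [76, 0]
-53 -> [76, 0, -53]
-   -> [76, 53]
9   -> [76, 53, 9]
-9  -> [76, 53, 9, -9]
-2  -> [76, 53, 9, -9, -2]
-   -> [76, 53, 9, -7]
*   -> [76, 53, -63]
dup -> [76, 53, -63, -63]
-1  -> [76, 53, -63, -63, -1]
/   -> [76, 53, -63, 63]
+   -> [76, 53, 0]

[76, 53, 0]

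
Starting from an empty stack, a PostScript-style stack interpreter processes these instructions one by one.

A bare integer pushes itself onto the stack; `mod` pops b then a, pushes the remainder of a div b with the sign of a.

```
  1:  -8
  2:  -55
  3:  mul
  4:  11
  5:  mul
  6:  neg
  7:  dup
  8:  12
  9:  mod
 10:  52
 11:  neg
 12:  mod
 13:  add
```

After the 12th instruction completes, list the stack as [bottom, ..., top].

-8   [-8]
-55  [-8, -55]
mul  [440]
11   [440, 11]
mul  [4840]
neg  [-4840]
dup  [-4840, -4840]
12   [-4840, -4840, 12]
mod  [-4840, -4]
52   [-4840, -4, 52]
neg  [-4840, -4, -52]
mod  [-4840, -4]

[-4840, -4]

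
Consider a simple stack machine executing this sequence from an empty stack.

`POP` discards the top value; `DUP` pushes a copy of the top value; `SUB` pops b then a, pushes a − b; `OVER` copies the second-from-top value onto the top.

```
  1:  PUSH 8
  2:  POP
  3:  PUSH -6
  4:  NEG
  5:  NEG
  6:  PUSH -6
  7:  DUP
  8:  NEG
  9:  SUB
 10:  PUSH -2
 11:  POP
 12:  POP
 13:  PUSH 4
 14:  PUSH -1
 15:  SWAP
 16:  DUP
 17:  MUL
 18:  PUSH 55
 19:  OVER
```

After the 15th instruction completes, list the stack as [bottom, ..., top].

[-6, -1, 4]

PUSH 8   [8]
POP      []
PUSH -6  [-6]
NEG      [6]
NEG      [-6]
PUSH -6  [-6, -6]
DUP      [-6, -6, -6]
NEG      [-6, -6, 6]
SUB      [-6, -12]
PUSH -2  [-6, -12, -2]
POP      [-6, -12]
POP      [-6]
PUSH 4   [-6, 4]
PUSH -1  [-6, 4, -1]
SWAP     [-6, -1, 4]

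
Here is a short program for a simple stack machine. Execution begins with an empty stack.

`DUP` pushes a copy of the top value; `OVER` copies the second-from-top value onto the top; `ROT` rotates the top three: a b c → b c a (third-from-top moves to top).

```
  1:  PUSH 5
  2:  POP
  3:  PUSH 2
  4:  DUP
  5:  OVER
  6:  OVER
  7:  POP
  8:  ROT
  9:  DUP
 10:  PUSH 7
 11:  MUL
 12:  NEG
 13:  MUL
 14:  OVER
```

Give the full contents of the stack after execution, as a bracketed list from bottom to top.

PUSH 5 -> 5
POP    -> (empty)
PUSH 2 -> 2
DUP    -> 2 2
OVER   -> 2 2 2
OVER   -> 2 2 2 2
POP    -> 2 2 2
ROT    -> 2 2 2
DUP    -> 2 2 2 2
PUSH 7 -> 2 2 2 2 7
MUL    -> 2 2 2 14
NEG    -> 2 2 2 -14
MUL    -> 2 2 -28
OVER   -> 2 2 -28 2

[2, 2, -28, 2]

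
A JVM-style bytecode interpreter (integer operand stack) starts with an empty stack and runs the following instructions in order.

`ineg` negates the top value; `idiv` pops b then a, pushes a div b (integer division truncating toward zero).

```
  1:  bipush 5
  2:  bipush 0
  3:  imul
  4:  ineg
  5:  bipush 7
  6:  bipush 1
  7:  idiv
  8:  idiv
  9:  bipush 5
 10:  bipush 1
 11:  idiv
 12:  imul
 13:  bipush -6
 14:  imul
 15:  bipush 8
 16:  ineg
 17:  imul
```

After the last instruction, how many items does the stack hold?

1

bipush 5  -> [5]
bipush 0  -> [5, 0]
imul      -> [0]
ineg      -> [0]
bipush 7  -> [0, 7]
bipush 1  -> [0, 7, 1]
idiv      -> [0, 7]
idiv      -> [0]
bipush 5  -> [0, 5]
bipush 1  -> [0, 5, 1]
idiv      -> [0, 5]
imul      -> [0]
bipush -6 -> [0, -6]
imul      -> [0]
bipush 8  -> [0, 8]
ineg      -> [0, -8]
imul      -> [0]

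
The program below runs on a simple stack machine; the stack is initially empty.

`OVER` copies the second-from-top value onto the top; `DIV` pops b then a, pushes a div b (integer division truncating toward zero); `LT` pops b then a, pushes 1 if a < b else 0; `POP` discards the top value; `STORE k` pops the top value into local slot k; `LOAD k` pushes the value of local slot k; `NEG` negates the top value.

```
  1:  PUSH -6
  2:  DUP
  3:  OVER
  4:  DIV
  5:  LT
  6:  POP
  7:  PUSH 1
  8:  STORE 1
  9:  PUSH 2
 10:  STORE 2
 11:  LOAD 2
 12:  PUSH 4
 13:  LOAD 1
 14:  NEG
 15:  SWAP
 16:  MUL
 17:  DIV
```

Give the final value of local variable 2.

PUSH -6  [-6]
DUP      [-6, -6]
OVER     [-6, -6, -6]
DIV      [-6, 1]
LT       [1]
POP      []
PUSH 1   [1]
STORE 1  []
PUSH 2   [2]
STORE 2  []
LOAD 2   [2]
PUSH 4   [2, 4]
LOAD 1   [2, 4, 1]
NEG      [2, 4, -1]
SWAP     [2, -1, 4]
MUL      [2, -4]
DIV      [0]

2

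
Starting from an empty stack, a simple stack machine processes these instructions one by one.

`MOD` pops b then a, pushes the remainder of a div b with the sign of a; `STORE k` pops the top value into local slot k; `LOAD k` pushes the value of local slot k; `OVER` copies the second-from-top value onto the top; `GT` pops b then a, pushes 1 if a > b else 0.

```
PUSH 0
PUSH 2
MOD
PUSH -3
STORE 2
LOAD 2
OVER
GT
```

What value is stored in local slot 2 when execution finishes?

PUSH 0  -> 0
PUSH 2  -> 0 2
MOD     -> 0
PUSH -3 -> 0 -3
STORE 2 -> 0
LOAD 2  -> 0 -3
OVER    -> 0 -3 0
GT      -> 0 0

-3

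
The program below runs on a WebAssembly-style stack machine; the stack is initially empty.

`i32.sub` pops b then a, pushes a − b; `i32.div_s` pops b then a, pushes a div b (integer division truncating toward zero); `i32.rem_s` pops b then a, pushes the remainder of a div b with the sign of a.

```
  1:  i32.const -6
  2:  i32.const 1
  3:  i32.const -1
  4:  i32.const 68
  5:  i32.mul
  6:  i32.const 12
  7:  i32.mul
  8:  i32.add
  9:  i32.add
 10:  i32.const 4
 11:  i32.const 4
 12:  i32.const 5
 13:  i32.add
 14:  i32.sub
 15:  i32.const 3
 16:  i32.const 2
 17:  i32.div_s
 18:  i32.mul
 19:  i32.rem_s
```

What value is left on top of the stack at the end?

i32.const -6  -6
i32.const 1   -6 1
i32.const -1  -6 1 -1
i32.const 68  -6 1 -1 68
i32.mul       -6 1 -68
i32.const 12  -6 1 -68 12
i32.mul       -6 1 -816
i32.add       -6 -815
i32.add       -821
i32.const 4   -821 4
i32.const 4   -821 4 4
i32.const 5   -821 4 4 5
i32.add       -821 4 9
i32.sub       -821 -5
i32.const 3   -821 -5 3
i32.const 2   -821 -5 3 2
i32.div_s     -821 -5 1
i32.mul       -821 -5
i32.rem_s     -1

-1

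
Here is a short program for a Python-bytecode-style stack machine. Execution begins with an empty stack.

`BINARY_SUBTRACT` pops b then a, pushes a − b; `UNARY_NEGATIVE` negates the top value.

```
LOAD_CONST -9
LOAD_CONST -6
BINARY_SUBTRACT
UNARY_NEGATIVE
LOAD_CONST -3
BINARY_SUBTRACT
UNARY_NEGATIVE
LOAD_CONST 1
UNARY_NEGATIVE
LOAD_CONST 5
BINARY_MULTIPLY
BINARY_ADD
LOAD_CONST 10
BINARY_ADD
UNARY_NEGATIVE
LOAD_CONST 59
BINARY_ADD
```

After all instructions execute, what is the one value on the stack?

LOAD_CONST -9    -9
LOAD_CONST -6    -9 -6
BINARY_SUBTRACT  -3
UNARY_NEGATIVE   3
LOAD_CONST -3    3 -3
BINARY_SUBTRACT  6
UNARY_NEGATIVE   -6
LOAD_CONST 1     -6 1
UNARY_NEGATIVE   -6 -1
LOAD_CONST 5     -6 -1 5
BINARY_MULTIPLY  -6 -5
BINARY_ADD       -11
LOAD_CONST 10    -11 10
BINARY_ADD       -1
UNARY_NEGATIVE   1
LOAD_CONST 59    1 59
BINARY_ADD       60

60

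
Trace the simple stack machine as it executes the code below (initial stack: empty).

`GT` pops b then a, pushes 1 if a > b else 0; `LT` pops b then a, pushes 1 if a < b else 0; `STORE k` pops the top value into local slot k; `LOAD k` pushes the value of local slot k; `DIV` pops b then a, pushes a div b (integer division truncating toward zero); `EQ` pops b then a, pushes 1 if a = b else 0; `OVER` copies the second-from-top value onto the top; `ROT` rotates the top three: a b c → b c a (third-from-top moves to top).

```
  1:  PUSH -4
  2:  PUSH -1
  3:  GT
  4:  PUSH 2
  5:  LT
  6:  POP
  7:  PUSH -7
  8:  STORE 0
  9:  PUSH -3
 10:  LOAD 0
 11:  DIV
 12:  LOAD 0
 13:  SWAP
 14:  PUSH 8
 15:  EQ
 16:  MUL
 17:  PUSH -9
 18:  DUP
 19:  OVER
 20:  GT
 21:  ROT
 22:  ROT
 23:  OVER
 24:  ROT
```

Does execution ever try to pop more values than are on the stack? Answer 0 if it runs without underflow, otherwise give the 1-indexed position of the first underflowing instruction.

0

PUSH -4 -> -4
PUSH -1 -> -4 -1
GT      -> 0
PUSH 2  -> 0 2
LT      -> 1
POP     -> (empty)
PUSH -7 -> -7
STORE 0 -> (empty)
PUSH -3 -> -3
LOAD 0  -> -3 -7
DIV     -> 0
LOAD 0  -> 0 -7
SWAP    -> -7 0
PUSH 8  -> -7 0 8
EQ      -> -7 0
MUL     -> 0
PUSH -9 -> 0 -9
DUP     -> 0 -9 -9
OVER    -> 0 -9 -9 -9
GT      -> 0 -9 0
ROT     -> -9 0 0
ROT     -> 0 0 -9
OVER    -> 0 0 -9 0
ROT     -> 0 -9 0 0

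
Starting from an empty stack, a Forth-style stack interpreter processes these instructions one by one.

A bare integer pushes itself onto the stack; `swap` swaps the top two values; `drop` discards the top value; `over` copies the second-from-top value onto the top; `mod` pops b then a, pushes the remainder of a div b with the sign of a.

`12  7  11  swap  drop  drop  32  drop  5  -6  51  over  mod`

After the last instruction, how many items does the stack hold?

4

12    12
7     12 7
11    12 7 11
swap  12 11 7
drop  12 11
drop  12
32    12 32
drop  12
5     12 5
-6    12 5 -6
51    12 5 -6 51
over  12 5 -6 51 -6
mod   12 5 -6 3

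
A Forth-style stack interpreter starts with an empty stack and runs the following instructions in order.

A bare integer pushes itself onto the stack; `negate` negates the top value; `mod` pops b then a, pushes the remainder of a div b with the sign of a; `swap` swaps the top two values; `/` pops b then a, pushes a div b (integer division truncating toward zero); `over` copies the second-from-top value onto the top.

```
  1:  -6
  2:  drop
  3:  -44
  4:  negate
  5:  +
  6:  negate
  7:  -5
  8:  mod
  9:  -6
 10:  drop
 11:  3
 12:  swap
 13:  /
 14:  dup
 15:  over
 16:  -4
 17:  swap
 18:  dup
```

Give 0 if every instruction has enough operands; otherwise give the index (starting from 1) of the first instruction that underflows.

5

-6      -6
drop    (empty)
-44     -44
negate  44
+  — needs 2 operands, stack has 1 → underflow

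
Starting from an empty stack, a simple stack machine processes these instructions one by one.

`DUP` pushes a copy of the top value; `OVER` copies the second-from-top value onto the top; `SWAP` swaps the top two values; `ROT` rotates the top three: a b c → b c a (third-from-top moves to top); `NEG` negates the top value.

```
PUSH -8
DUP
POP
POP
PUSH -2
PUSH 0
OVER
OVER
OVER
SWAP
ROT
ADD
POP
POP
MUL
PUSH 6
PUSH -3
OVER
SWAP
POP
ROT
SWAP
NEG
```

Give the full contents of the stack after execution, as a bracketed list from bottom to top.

PUSH -8 → [-8]
DUP     → [-8, -8]
POP     → [-8]
POP     → []
PUSH -2 → [-2]
PUSH 0  → [-2, 0]
OVER    → [-2, 0, -2]
OVER    → [-2, 0, -2, 0]
OVER    → [-2, 0, -2, 0, -2]
SWAP    → [-2, 0, -2, -2, 0]
ROT     → [-2, 0, -2, 0, -2]
ADD     → [-2, 0, -2, -2]
POP     → [-2, 0, -2]
POP     → [-2, 0]
MUL     → [0]
PUSH 6  → [0, 6]
PUSH -3 → [0, 6, -3]
OVER    → [0, 6, -3, 6]
SWAP    → [0, 6, 6, -3]
POP     → [0, 6, 6]
ROT     → [6, 6, 0]
SWAP    → [6, 0, 6]
NEG     → [6, 0, -6]

[6, 0, -6]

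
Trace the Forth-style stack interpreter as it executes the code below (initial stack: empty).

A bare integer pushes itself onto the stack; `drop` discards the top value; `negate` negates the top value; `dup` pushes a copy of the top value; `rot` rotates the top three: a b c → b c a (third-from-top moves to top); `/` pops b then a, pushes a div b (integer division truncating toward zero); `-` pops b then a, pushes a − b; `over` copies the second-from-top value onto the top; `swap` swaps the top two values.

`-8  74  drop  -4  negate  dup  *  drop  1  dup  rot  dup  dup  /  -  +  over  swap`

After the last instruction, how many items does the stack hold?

3

-8     : -8
74     : -8 74
drop   : -8
-4     : -8 -4
negate : -8 4
dup    : -8 4 4
*      : -8 16
drop   : -8
1      : -8 1
dup    : -8 1 1
rot    : 1 1 -8
dup    : 1 1 -8 -8
dup    : 1 1 -8 -8 -8
/      : 1 1 -8 1
-      : 1 1 -9
+      : 1 -8
over   : 1 -8 1
swap   : 1 1 -8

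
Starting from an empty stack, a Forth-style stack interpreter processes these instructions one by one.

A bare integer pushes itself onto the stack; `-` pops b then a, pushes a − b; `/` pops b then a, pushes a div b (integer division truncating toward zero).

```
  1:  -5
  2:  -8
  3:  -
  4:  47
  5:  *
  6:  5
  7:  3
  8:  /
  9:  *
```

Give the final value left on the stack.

141

-5  -5
-8  -5 -8
-   3
47  3 47
*   141
5   141 5
3   141 5 3
/   141 1
*   141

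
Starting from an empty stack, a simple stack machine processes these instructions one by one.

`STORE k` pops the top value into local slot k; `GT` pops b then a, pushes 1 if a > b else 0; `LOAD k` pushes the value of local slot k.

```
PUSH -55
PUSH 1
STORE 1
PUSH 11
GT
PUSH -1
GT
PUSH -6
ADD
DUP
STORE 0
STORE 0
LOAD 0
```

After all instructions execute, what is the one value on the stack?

PUSH -55 : [-55]
PUSH 1   : [-55, 1]
STORE 1  : [-55]
PUSH 11  : [-55, 11]
GT       : [0]
PUSH -1  : [0, -1]
GT       : [1]
PUSH -6  : [1, -6]
ADD      : [-5]
DUP      : [-5, -5]
STORE 0  : [-5]
STORE 0  : []
LOAD 0   : [-5]

-5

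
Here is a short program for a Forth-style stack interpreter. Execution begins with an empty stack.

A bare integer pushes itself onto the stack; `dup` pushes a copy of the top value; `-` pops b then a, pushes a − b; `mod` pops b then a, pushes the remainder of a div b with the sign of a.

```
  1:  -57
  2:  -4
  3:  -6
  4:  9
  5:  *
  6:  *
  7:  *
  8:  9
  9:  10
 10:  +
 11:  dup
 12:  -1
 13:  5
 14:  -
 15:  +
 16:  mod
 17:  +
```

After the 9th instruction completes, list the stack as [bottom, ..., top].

[-12312, 9, 10]

-57  [-57]
-4   [-57, -4]
-6   [-57, -4, -6]
9    [-57, -4, -6, 9]
*    [-57, -4, -54]
*    [-57, 216]
*    [-12312]
9    [-12312, 9]
10   [-12312, 9, 10]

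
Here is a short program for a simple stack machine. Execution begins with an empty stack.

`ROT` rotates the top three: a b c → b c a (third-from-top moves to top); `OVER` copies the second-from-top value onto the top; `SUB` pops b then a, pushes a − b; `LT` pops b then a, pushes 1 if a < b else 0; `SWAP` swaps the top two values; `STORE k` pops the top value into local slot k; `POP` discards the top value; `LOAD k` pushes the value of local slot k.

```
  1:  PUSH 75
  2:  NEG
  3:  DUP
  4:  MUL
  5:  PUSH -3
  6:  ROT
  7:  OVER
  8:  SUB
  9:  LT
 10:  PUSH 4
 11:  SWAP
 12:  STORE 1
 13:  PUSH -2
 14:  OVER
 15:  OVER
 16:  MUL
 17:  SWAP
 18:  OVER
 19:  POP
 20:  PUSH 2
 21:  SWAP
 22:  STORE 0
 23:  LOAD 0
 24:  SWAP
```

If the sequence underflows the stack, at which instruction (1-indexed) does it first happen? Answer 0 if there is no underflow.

6

PUSH 75  [75]
NEG      [-75]
DUP      [-75, -75]
MUL      [5625]
PUSH -3  [5625, -3]
ROT  — needs 3 operands, stack has 2 → underflow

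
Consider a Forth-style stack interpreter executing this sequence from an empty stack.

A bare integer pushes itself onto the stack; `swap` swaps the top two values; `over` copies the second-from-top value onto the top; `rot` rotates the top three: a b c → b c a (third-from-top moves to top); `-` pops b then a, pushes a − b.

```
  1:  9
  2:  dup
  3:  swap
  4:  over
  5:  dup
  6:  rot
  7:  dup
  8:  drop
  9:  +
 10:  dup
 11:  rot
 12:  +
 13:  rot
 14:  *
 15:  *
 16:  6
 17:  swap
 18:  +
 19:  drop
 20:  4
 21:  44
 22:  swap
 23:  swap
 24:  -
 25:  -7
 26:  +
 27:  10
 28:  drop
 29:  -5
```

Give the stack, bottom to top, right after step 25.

9     9
dup   9 9
swap  9 9
over  9 9 9
dup   9 9 9 9
rot   9 9 9 9
dup   9 9 9 9 9
drop  9 9 9 9
+     9 9 18
dup   9 9 18 18
rot   9 18 18 9
+     9 18 27
rot   18 27 9
*     18 243
*     4374
6     4374 6
swap  6 4374
+     4380
drop  (empty)
4     4
44    4 44
swap  44 4
swap  4 44
-     -40
-7    -40 -7

[-40, -7]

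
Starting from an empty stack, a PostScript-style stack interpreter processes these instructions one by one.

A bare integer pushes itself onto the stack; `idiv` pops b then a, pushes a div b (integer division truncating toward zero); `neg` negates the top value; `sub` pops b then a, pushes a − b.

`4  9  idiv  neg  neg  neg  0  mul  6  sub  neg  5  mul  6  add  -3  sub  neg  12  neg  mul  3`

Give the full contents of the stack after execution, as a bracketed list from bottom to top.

4    -> [4]
9    -> [4, 9]
idiv -> [0]
neg  -> [0]
neg  -> [0]
neg  -> [0]
0    -> [0, 0]
mul  -> [0]
6    -> [0, 6]
sub  -> [-6]
neg  -> [6]
5    -> [6, 5]
mul  -> [30]
6    -> [30, 6]
add  -> [36]
-3   -> [36, -3]
sub  -> [39]
neg  -> [-39]
12   -> [-39, 12]
neg  -> [-39, -12]
mul  -> [468]
3    -> [468, 3]

[468, 3]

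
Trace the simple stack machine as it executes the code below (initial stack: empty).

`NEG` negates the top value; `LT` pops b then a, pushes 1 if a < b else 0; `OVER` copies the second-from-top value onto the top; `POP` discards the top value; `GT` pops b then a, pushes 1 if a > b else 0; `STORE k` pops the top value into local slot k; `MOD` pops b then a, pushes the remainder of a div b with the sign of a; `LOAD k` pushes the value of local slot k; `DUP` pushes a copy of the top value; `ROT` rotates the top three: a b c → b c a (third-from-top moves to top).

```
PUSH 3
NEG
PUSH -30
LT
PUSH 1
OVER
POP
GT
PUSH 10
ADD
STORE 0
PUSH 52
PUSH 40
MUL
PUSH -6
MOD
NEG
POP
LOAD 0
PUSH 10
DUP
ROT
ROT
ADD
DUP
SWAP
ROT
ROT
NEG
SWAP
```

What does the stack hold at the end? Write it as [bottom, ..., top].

PUSH 3    3
NEG       -3
PUSH -30  -3 -30
LT        0
PUSH 1    0 1
OVER      0 1 0
POP       0 1
GT        0
PUSH 10   0 10
ADD       10
STORE 0   (empty)
PUSH 52   52
PUSH 40   52 40
MUL       2080
PUSH -6   2080 -6
MOD       4
NEG       -4
POP       (empty)
LOAD 0    10
PUSH 10   10 10
DUP       10 10 10
ROT       10 10 10
ROT       10 10 10
ADD       10 20
DUP       10 20 20
SWAP      10 20 20
ROT       20 20 10
ROT       20 10 20
NEG       20 10 -20
SWAP      20 -20 10

[20, -20, 10]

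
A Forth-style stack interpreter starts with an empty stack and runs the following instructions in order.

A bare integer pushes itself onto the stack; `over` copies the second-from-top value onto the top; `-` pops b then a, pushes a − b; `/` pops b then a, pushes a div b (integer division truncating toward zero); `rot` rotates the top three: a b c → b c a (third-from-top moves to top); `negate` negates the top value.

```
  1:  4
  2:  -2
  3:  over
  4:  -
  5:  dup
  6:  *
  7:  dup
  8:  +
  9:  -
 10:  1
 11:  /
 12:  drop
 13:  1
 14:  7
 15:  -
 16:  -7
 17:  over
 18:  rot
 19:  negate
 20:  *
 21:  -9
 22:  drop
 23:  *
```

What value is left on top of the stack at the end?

252

4      : [4]
-2     : [4, -2]
over   : [4, -2, 4]
-      : [4, -6]
dup    : [4, -6, -6]
*      : [4, 36]
dup    : [4, 36, 36]
+      : [4, 72]
-      : [-68]
1      : [-68, 1]
/      : [-68]
drop   : []
1      : [1]
7      : [1, 7]
-      : [-6]
-7     : [-6, -7]
over   : [-6, -7, -6]
rot    : [-7, -6, -6]
negate : [-7, -6, 6]
*      : [-7, -36]
-9     : [-7, -36, -9]
drop   : [-7, -36]
*      : [252]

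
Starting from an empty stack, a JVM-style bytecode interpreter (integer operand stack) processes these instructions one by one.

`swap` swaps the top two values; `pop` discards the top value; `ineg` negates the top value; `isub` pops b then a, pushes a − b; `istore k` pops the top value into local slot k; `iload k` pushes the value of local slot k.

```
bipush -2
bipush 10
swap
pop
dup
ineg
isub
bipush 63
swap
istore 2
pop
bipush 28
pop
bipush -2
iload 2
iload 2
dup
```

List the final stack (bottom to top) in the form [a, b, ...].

[-2, 20, 20, 20]

bipush -2 -> [-2]
bipush 10 -> [-2, 10]
swap      -> [10, -2]
pop       -> [10]
dup       -> [10, 10]
ineg      -> [10, -10]
isub      -> [20]
bipush 63 -> [20, 63]
swap      -> [63, 20]
istore 2  -> [63]
pop       -> []
bipush 28 -> [28]
pop       -> []
bipush -2 -> [-2]
iload 2   -> [-2, 20]
iload 2   -> [-2, 20, 20]
dup       -> [-2, 20, 20, 20]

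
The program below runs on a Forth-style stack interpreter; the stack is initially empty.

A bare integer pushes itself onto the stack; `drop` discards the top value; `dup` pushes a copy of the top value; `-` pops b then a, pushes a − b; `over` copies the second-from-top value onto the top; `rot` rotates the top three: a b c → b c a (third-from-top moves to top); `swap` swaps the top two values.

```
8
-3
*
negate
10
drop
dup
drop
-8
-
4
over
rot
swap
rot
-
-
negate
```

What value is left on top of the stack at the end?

-4

8      -> [8]
-3     -> [8, -3]
*      -> [-24]
negate -> [24]
10     -> [24, 10]
drop   -> [24]
dup    -> [24, 24]
drop   -> [24]
-8     -> [24, -8]
-      -> [32]
4      -> [32, 4]
over   -> [32, 4, 32]
rot    -> [4, 32, 32]
swap   -> [4, 32, 32]
rot    -> [32, 32, 4]
-      -> [32, 28]
-      -> [4]
negate -> [-4]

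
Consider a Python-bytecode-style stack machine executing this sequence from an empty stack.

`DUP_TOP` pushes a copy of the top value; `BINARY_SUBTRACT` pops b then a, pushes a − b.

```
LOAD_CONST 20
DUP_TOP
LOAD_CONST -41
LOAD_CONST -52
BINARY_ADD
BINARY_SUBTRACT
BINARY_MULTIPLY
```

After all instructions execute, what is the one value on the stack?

LOAD_CONST 20   : [20]
DUP_TOP         : [20, 20]
LOAD_CONST -41  : [20, 20, -41]
LOAD_CONST -52  : [20, 20, -41, -52]
BINARY_ADD      : [20, 20, -93]
BINARY_SUBTRACT : [20, 113]
BINARY_MULTIPLY : [2260]

2260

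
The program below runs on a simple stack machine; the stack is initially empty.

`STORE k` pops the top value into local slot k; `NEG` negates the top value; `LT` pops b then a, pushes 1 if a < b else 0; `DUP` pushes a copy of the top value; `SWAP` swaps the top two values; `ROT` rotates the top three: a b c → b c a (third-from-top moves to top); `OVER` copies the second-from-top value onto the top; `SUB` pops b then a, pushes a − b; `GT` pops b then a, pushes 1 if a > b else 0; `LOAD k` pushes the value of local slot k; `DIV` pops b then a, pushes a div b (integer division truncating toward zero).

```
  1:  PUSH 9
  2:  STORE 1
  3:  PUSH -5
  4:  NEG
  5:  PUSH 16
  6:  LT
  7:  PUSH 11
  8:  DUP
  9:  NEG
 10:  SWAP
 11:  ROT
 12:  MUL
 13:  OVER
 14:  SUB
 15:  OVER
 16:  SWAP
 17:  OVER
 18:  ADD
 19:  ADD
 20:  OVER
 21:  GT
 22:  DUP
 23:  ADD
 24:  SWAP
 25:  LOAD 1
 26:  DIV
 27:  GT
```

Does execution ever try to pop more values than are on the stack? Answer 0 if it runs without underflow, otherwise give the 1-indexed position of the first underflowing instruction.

0

PUSH 9  -> [9]
STORE 1 -> []
PUSH -5 -> [-5]
NEG     -> [5]
PUSH 16 -> [5, 16]
LT      -> [1]
PUSH 11 -> [1, 11]
DUP     -> [1, 11, 11]
NEG     -> [1, 11, -11]
SWAP    -> [1, -11, 11]
ROT     -> [-11, 11, 1]
MUL     -> [-11, 11]
OVER    -> [-11, 11, -11]
SUB     -> [-11, 22]
OVER    -> [-11, 22, -11]
SWAP    -> [-11, -11, 22]
OVER    -> [-11, -11, 22, -11]
ADD     -> [-11, -11, 11]
ADD     -> [-11, 0]
OVER    -> [-11, 0, -11]
GT      -> [-11, 1]
DUP     -> [-11, 1, 1]
ADD     -> [-11, 2]
SWAP    -> [2, -11]
LOAD 1  -> [2, -11, 9]
DIV     -> [2, -1]
GT      -> [1]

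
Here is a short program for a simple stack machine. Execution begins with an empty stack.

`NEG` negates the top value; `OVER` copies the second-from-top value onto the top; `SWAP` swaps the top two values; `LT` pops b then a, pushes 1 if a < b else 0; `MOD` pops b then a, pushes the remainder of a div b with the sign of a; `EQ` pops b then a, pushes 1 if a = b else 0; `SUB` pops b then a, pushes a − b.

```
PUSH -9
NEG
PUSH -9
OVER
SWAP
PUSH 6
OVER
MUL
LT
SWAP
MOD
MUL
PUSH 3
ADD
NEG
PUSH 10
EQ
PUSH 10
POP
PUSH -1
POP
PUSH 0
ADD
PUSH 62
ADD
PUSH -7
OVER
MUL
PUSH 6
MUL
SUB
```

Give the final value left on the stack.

PUSH -9 -> -9
NEG     -> 9
PUSH -9 -> 9 -9
OVER    -> 9 -9 9
SWAP    -> 9 9 -9
PUSH 6  -> 9 9 -9 6
OVER    -> 9 9 -9 6 -9
MUL     -> 9 9 -9 -54
LT      -> 9 9 0
SWAP    -> 9 0 9
MOD     -> 9 0
MUL     -> 0
PUSH 3  -> 0 3
ADD     -> 3
NEG     -> -3
PUSH 10 -> -3 10
EQ      -> 0
PUSH 10 -> 0 10
POP     -> 0
PUSH -1 -> 0 -1
POP     -> 0
PUSH 0  -> 0 0
ADD     -> 0
PUSH 62 -> 0 62
ADD     -> 62
PUSH -7 -> 62 -7
OVER    -> 62 -7 62
MUL     -> 62 -434
PUSH 6  -> 62 -434 6
MUL     -> 62 -2604
SUB     -> 2666

2666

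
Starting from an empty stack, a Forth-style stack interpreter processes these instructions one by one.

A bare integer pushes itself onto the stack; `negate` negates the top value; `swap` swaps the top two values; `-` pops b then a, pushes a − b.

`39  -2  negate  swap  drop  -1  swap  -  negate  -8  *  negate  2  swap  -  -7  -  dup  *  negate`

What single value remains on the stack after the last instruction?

39      39
-2      39 -2
negate  39 2
swap    2 39
drop    2
-1      2 -1
swap    -1 2
-       -3
negate  3
-8      3 -8
*       -24
negate  24
2       24 2
swap    2 24
-       -22
-7      -22 -7
-       -15
dup     -15 -15
*       225
negate  -225

-225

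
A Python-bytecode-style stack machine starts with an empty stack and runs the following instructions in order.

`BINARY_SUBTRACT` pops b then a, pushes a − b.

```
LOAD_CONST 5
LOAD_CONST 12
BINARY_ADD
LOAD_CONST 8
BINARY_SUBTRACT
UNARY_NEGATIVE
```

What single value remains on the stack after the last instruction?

LOAD_CONST 5    -> [5]
LOAD_CONST 12   -> [5, 12]
BINARY_ADD      -> [17]
LOAD_CONST 8    -> [17, 8]
BINARY_SUBTRACT -> [9]
UNARY_NEGATIVE  -> [-9]

-9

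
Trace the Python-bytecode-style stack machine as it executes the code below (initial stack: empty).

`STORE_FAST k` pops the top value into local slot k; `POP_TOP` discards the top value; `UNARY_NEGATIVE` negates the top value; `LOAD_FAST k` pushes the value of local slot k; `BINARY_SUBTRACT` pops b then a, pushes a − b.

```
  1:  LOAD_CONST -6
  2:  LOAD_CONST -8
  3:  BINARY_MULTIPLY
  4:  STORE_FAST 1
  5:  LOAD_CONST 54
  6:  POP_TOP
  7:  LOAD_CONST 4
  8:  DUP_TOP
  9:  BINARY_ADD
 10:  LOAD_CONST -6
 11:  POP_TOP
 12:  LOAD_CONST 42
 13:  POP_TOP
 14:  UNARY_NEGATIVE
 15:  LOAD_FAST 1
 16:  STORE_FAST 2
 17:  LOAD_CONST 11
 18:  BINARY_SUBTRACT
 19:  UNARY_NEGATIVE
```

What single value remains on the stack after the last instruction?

19

LOAD_CONST -6   -> -6
LOAD_CONST -8   -> -6 -8
BINARY_MULTIPLY -> 48
STORE_FAST 1    -> (empty)
LOAD_CONST 54   -> 54
POP_TOP         -> (empty)
LOAD_CONST 4    -> 4
DUP_TOP         -> 4 4
BINARY_ADD      -> 8
LOAD_CONST -6   -> 8 -6
POP_TOP         -> 8
LOAD_CONST 42   -> 8 42
POP_TOP         -> 8
UNARY_NEGATIVE  -> -8
LOAD_FAST 1     -> -8 48
STORE_FAST 2    -> -8
LOAD_CONST 11   -> -8 11
BINARY_SUBTRACT -> -19
UNARY_NEGATIVE  -> 19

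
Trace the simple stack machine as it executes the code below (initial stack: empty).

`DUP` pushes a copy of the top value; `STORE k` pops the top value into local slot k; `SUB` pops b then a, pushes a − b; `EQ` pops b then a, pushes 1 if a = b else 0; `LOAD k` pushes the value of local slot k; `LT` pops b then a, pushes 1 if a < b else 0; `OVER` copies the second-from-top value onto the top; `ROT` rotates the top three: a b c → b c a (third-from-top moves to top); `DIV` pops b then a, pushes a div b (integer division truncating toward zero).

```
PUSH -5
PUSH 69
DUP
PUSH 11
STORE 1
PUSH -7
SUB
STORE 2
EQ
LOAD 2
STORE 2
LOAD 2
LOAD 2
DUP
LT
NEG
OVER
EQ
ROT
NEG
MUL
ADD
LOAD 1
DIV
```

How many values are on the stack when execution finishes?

PUSH -5 : -5
PUSH 69 : -5 69
DUP     : -5 69 69
PUSH 11 : -5 69 69 11
STORE 1 : -5 69 69
PUSH -7 : -5 69 69 -7
SUB     : -5 69 76
STORE 2 : -5 69
EQ      : 0
LOAD 2  : 0 76
STORE 2 : 0
LOAD 2  : 0 76
LOAD 2  : 0 76 76
DUP     : 0 76 76 76
LT      : 0 76 0
NEG     : 0 76 0
OVER    : 0 76 0 76
EQ      : 0 76 0
ROT     : 76 0 0
NEG     : 76 0 0
MUL     : 76 0
ADD     : 76
LOAD 1  : 76 11
DIV     : 6

1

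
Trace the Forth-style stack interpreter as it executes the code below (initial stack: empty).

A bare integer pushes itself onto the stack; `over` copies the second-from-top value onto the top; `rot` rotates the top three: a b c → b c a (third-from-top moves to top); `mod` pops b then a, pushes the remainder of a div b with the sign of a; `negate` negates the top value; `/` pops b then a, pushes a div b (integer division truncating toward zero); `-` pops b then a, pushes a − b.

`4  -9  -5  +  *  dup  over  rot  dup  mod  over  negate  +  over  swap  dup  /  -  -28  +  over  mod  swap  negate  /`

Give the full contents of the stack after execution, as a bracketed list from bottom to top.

4      : [4]
-9     : [4, -9]
-5     : [4, -9, -5]
+      : [4, -14]
*      : [-56]
dup    : [-56, -56]
over   : [-56, -56, -56]
rot    : [-56, -56, -56]
dup    : [-56, -56, -56, -56]
mod    : [-56, -56, 0]
over   : [-56, -56, 0, -56]
negate : [-56, -56, 0, 56]
+      : [-56, -56, 56]
over   : [-56, -56, 56, -56]
swap   : [-56, -56, -56, 56]
dup    : [-56, -56, -56, 56, 56]
/      : [-56, -56, -56, 1]
-      : [-56, -56, -57]
-28    : [-56, -56, -57, -28]
+      : [-56, -56, -85]
over   : [-56, -56, -85, -56]
mod    : [-56, -56, -29]
swap   : [-56, -29, -56]
negate : [-56, -29, 56]
/      : [-56, 0]

[-56, 0]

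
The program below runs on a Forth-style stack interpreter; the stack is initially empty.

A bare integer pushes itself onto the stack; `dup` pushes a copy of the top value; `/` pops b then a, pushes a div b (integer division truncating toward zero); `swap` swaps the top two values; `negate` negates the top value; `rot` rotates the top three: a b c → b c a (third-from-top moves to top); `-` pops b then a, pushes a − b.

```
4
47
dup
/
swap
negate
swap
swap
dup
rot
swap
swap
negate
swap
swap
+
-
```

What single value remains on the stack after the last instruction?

4      : 4
47     : 4 47
dup    : 4 47 47
/      : 4 1
swap   : 1 4
negate : 1 -4
swap   : -4 1
swap   : 1 -4
dup    : 1 -4 -4
rot    : -4 -4 1
swap   : -4 1 -4
swap   : -4 -4 1
negate : -4 -4 -1
swap   : -4 -1 -4
swap   : -4 -4 -1
+      : -4 -5
-      : 1

1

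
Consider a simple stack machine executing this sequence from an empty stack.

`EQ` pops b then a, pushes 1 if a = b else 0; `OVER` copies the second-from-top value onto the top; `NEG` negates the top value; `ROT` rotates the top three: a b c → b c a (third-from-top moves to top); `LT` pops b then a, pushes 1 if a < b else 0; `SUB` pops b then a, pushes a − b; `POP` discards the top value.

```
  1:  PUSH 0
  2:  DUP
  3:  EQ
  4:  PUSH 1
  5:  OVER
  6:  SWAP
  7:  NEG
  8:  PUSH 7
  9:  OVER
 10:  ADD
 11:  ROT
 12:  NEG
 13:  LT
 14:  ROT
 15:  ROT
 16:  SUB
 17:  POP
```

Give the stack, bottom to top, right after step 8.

[1, 1, -1, 7]

PUSH 0 → 0
DUP    → 0 0
EQ     → 1
PUSH 1 → 1 1
OVER   → 1 1 1
SWAP   → 1 1 1
NEG    → 1 1 -1
PUSH 7 → 1 1 -1 7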